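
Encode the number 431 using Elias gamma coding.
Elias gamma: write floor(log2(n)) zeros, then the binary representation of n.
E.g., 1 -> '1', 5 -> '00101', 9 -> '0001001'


num_bits = floor(log2(431)) + 1 = 9
leading_zeros = num_bits - 1 = 8
binary(431) = 110101111

Elias gamma(431) = '00000000' + '110101111' = 00000000110101111 (17 bits)


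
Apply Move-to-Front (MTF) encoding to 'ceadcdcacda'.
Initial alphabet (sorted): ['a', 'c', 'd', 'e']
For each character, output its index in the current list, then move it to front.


MTF encoding:
'c': index 1 in ['a', 'c', 'd', 'e'] -> ['c', 'a', 'd', 'e']
'e': index 3 in ['c', 'a', 'd', 'e'] -> ['e', 'c', 'a', 'd']
'a': index 2 in ['e', 'c', 'a', 'd'] -> ['a', 'e', 'c', 'd']
'd': index 3 in ['a', 'e', 'c', 'd'] -> ['d', 'a', 'e', 'c']
'c': index 3 in ['d', 'a', 'e', 'c'] -> ['c', 'd', 'a', 'e']
'd': index 1 in ['c', 'd', 'a', 'e'] -> ['d', 'c', 'a', 'e']
'c': index 1 in ['d', 'c', 'a', 'e'] -> ['c', 'd', 'a', 'e']
'a': index 2 in ['c', 'd', 'a', 'e'] -> ['a', 'c', 'd', 'e']
'c': index 1 in ['a', 'c', 'd', 'e'] -> ['c', 'a', 'd', 'e']
'd': index 2 in ['c', 'a', 'd', 'e'] -> ['d', 'c', 'a', 'e']
'a': index 2 in ['d', 'c', 'a', 'e'] -> ['a', 'd', 'c', 'e']


Output: [1, 3, 2, 3, 3, 1, 1, 2, 1, 2, 2]


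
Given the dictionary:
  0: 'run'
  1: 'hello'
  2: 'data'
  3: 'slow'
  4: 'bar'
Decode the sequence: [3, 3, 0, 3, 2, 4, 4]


Look up each index in the dictionary:
  3 -> 'slow'
  3 -> 'slow'
  0 -> 'run'
  3 -> 'slow'
  2 -> 'data'
  4 -> 'bar'
  4 -> 'bar'

Decoded: "slow slow run slow data bar bar"


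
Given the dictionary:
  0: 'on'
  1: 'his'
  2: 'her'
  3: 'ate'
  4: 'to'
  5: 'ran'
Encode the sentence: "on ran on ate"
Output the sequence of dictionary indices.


Look up each word in the dictionary:
  'on' -> 0
  'ran' -> 5
  'on' -> 0
  'ate' -> 3

Encoded: [0, 5, 0, 3]


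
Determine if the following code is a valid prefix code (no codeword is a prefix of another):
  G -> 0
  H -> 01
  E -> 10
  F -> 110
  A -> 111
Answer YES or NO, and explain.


Checking each pair (does one codeword prefix another?):
  G='0' vs H='01': prefix -- VIOLATION

NO -- this is NOT a valid prefix code. G (0) is a prefix of H (01).


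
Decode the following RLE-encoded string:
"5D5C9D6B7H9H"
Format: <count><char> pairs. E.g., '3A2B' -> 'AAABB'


Expanding each <count><char> pair:
  5D -> 'DDDDD'
  5C -> 'CCCCC'
  9D -> 'DDDDDDDDD'
  6B -> 'BBBBBB'
  7H -> 'HHHHHHH'
  9H -> 'HHHHHHHHH'

Decoded = DDDDDCCCCCDDDDDDDDDBBBBBBHHHHHHHHHHHHHHHH


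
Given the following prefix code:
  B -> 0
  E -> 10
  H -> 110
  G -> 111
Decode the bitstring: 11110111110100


Decoding step by step:
Bits 111 -> G
Bits 10 -> E
Bits 111 -> G
Bits 110 -> H
Bits 10 -> E
Bits 0 -> B


Decoded message: GEGHEB


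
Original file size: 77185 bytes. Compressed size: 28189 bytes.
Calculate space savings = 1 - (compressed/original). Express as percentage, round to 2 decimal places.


ratio = compressed/original = 28189/77185 = 0.365213
savings = 1 - ratio = 1 - 0.365213 = 0.634787
as a percentage: 0.634787 * 100 = 63.48%

Space savings = 1 - 28189/77185 = 63.48%


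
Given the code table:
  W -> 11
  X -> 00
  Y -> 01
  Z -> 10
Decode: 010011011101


Decoding:
01 -> Y
00 -> X
11 -> W
01 -> Y
11 -> W
01 -> Y


Result: YXWYWY


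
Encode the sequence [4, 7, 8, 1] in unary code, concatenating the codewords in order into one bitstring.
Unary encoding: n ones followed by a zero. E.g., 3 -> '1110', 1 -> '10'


Encode each number as n ones followed by a terminating 0:
  4 -> 11110 (5 bits)
  7 -> 11111110 (8 bits)
  8 -> 111111110 (9 bits)
  1 -> 10 (2 bits)
Total length = 5 + 8 + 9 + 2 = 24 bits.

Unary([4, 7, 8, 1]) = 111101111111011111111010 (24 bits)


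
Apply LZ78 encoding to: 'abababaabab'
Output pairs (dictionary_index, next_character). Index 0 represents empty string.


LZ78 encoding steps:
Dictionary: {0: ''}
Step 1: w='' (idx 0), next='a' -> output (0, 'a'), add 'a' as idx 1
Step 2: w='' (idx 0), next='b' -> output (0, 'b'), add 'b' as idx 2
Step 3: w='a' (idx 1), next='b' -> output (1, 'b'), add 'ab' as idx 3
Step 4: w='ab' (idx 3), next='a' -> output (3, 'a'), add 'aba' as idx 4
Step 5: w='aba' (idx 4), next='b' -> output (4, 'b'), add 'abab' as idx 5


Encoded: [(0, 'a'), (0, 'b'), (1, 'b'), (3, 'a'), (4, 'b')]


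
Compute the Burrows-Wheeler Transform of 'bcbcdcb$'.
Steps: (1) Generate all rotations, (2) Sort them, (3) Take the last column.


Rotations (sorted):
  0: $bcbcdcb -> last char: b
  1: b$bcbcdc -> last char: c
  2: bcbcdcb$ -> last char: $
  3: bcdcb$bc -> last char: c
  4: cb$bcbcd -> last char: d
  5: cbcdcb$b -> last char: b
  6: cdcb$bcb -> last char: b
  7: dcb$bcbc -> last char: c


BWT = bc$cdbbc


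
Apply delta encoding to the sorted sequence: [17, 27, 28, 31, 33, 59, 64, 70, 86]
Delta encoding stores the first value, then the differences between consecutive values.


First value: 17
Deltas:
  27 - 17 = 10
  28 - 27 = 1
  31 - 28 = 3
  33 - 31 = 2
  59 - 33 = 26
  64 - 59 = 5
  70 - 64 = 6
  86 - 70 = 16


Delta encoded: [17, 10, 1, 3, 2, 26, 5, 6, 16]


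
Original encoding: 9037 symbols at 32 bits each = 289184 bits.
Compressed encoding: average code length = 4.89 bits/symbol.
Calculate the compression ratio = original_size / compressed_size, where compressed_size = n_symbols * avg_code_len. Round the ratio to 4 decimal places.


original_size = n_symbols * orig_bits = 9037 * 32 = 289184 bits
compressed_size = n_symbols * avg_code_len = 9037 * 4.89 = 44190.93 bits
ratio = original_size / compressed_size = 289184 / 44190.93 = 6.544

Compression ratio = 6.544


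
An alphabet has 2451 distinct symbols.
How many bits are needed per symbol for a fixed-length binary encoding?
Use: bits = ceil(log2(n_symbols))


log2(2451) = 11.2592
Bracket: 2^11 = 2048 < 2451 <= 2^12 = 4096
So ceil(log2(2451)) = 12

bits = ceil(log2(2451)) = ceil(11.2592) = 12 bits


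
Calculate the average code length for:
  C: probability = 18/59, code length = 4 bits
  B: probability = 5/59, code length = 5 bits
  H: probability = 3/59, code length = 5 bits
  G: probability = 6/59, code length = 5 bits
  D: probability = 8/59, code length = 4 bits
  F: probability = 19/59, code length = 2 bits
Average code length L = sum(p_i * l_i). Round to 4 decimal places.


Weighted contributions p_i * l_i:
  C: (18/59) * 4 = 72/59
  B: (5/59) * 5 = 25/59
  H: (3/59) * 5 = 15/59
  G: (6/59) * 5 = 30/59
  D: (8/59) * 4 = 32/59
  F: (19/59) * 2 = 38/59
Sum = (72 + 25 + 15 + 30 + 32 + 38)/59 = 212/59

L = 212/59 = 3.5932 bits/symbol


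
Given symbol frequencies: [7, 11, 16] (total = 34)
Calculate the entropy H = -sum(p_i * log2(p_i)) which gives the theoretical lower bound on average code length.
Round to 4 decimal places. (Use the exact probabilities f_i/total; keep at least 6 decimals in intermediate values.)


Per-symbol terms -p_i * log2(p_i) with p_i = f_i/34:
  p = 7/34 = 0.205882: log2(p) = -2.280108, -p*log2(p) = 0.469434
  p = 11/34 = 0.323529: log2(p) = -1.628031, -p*log2(p) = 0.526716
  p = 16/34 = 0.470588: log2(p) = -1.087463, -p*log2(p) = 0.511747
H = 0.469434 + 0.526716 + 0.511747 = 1.507897

H = 1.5079 bits/symbol


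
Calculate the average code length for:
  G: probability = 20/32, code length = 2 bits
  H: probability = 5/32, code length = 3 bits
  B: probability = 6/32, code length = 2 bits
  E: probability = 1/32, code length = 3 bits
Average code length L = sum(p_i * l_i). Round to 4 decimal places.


Weighted contributions p_i * l_i:
  G: (20/32) * 2 = 40/32
  H: (5/32) * 3 = 15/32
  B: (6/32) * 2 = 12/32
  E: (1/32) * 3 = 3/32
Sum = (40 + 15 + 12 + 3)/32 = 70/32

L = 70/32 = 2.1875 bits/symbol


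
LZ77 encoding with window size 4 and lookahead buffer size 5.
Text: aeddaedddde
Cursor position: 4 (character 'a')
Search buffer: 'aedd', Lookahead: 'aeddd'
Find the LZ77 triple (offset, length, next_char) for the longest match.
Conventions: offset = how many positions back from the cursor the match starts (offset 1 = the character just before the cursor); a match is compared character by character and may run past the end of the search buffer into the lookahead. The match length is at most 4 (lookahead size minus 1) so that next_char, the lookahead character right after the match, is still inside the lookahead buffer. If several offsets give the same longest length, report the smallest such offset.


Try each offset into the search buffer:
  offset=1 (pos 3, char 'd'): match length 0
  offset=2 (pos 2, char 'd'): match length 0
  offset=3 (pos 1, char 'e'): match length 0
  offset=4 (pos 0, char 'a'): match length 4
Longest match has length 4 at offset 4.
next_char = character at position 4 + 4 = 8 -> 'd'

Best match: offset=4, length=4 (matching 'aedd' starting at position 0)
LZ77 triple: (4, 4, 'd')


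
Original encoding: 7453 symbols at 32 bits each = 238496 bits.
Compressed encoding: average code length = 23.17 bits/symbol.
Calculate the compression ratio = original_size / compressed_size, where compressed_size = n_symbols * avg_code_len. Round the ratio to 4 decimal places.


original_size = n_symbols * orig_bits = 7453 * 32 = 238496 bits
compressed_size = n_symbols * avg_code_len = 7453 * 23.17 = 172686.01 bits
ratio = original_size / compressed_size = 238496 / 172686.01 = 1.3811

Compression ratio = 1.3811


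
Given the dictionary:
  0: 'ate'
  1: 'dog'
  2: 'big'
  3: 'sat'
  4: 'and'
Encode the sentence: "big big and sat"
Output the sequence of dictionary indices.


Look up each word in the dictionary:
  'big' -> 2
  'big' -> 2
  'and' -> 4
  'sat' -> 3

Encoded: [2, 2, 4, 3]


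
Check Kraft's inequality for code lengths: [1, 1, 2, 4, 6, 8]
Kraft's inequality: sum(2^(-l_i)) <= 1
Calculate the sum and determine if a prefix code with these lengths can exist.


Sum = 2^(-1) + 2^(-1) + 2^(-2) + 2^(-4) + 2^(-6) + 2^(-8)
    = 0.5 + 0.5 + 0.25 + 0.0625 + 0.015625 + 0.00390625
    = 341/256 = 1.33203125
Since 1.33203125 > 1, Kraft's inequality is NOT satisfied.
A prefix code with these lengths CANNOT exist.

Kraft sum = 1.33203125. Not satisfied.


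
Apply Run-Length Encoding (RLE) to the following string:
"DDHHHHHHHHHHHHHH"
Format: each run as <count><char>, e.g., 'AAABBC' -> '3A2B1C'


Scanning runs left to right:
  i=0: run of 'D' x 2 -> '2D'
  i=2: run of 'H' x 14 -> '14H'

RLE = 2D14H


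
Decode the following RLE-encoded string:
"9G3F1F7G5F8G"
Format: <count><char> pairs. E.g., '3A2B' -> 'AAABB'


Expanding each <count><char> pair:
  9G -> 'GGGGGGGGG'
  3F -> 'FFF'
  1F -> 'F'
  7G -> 'GGGGGGG'
  5F -> 'FFFFF'
  8G -> 'GGGGGGGG'

Decoded = GGGGGGGGGFFFFGGGGGGGFFFFFGGGGGGGG


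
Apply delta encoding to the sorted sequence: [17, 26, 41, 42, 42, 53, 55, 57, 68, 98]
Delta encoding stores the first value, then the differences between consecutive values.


First value: 17
Deltas:
  26 - 17 = 9
  41 - 26 = 15
  42 - 41 = 1
  42 - 42 = 0
  53 - 42 = 11
  55 - 53 = 2
  57 - 55 = 2
  68 - 57 = 11
  98 - 68 = 30


Delta encoded: [17, 9, 15, 1, 0, 11, 2, 2, 11, 30]


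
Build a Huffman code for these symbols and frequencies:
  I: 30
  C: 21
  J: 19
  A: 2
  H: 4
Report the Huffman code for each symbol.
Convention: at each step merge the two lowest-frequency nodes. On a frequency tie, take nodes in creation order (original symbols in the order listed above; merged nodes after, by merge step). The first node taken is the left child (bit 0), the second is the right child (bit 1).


Huffman tree construction:
Step 1: Merge A(2) + H(4) = 6
Step 2: Merge (A+H)(6) + J(19) = 25
Step 3: Merge C(21) + ((A+H)+J)(25) = 46
Step 4: Merge I(30) + (C+((A+H)+J))(46) = 76
Read each symbol's code off the tree from the root (left child = 0, right child = 1).

Codes:
  I: 0 (length 1)
  C: 10 (length 2)
  J: 111 (length 3)
  A: 1100 (length 4)
  H: 1101 (length 4)
Average code length: 153/76 = 2.0132 bits/symbol


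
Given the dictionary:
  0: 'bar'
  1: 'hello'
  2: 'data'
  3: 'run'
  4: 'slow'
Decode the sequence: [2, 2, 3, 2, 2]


Look up each index in the dictionary:
  2 -> 'data'
  2 -> 'data'
  3 -> 'run'
  2 -> 'data'
  2 -> 'data'

Decoded: "data data run data data"


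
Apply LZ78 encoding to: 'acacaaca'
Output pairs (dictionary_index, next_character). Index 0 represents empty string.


LZ78 encoding steps:
Dictionary: {0: ''}
Step 1: w='' (idx 0), next='a' -> output (0, 'a'), add 'a' as idx 1
Step 2: w='' (idx 0), next='c' -> output (0, 'c'), add 'c' as idx 2
Step 3: w='a' (idx 1), next='c' -> output (1, 'c'), add 'ac' as idx 3
Step 4: w='a' (idx 1), next='a' -> output (1, 'a'), add 'aa' as idx 4
Step 5: w='c' (idx 2), next='a' -> output (2, 'a'), add 'ca' as idx 5


Encoded: [(0, 'a'), (0, 'c'), (1, 'c'), (1, 'a'), (2, 'a')]


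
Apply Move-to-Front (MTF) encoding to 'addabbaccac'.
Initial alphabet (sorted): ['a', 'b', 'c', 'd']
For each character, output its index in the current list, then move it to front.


MTF encoding:
'a': index 0 in ['a', 'b', 'c', 'd'] -> ['a', 'b', 'c', 'd']
'd': index 3 in ['a', 'b', 'c', 'd'] -> ['d', 'a', 'b', 'c']
'd': index 0 in ['d', 'a', 'b', 'c'] -> ['d', 'a', 'b', 'c']
'a': index 1 in ['d', 'a', 'b', 'c'] -> ['a', 'd', 'b', 'c']
'b': index 2 in ['a', 'd', 'b', 'c'] -> ['b', 'a', 'd', 'c']
'b': index 0 in ['b', 'a', 'd', 'c'] -> ['b', 'a', 'd', 'c']
'a': index 1 in ['b', 'a', 'd', 'c'] -> ['a', 'b', 'd', 'c']
'c': index 3 in ['a', 'b', 'd', 'c'] -> ['c', 'a', 'b', 'd']
'c': index 0 in ['c', 'a', 'b', 'd'] -> ['c', 'a', 'b', 'd']
'a': index 1 in ['c', 'a', 'b', 'd'] -> ['a', 'c', 'b', 'd']
'c': index 1 in ['a', 'c', 'b', 'd'] -> ['c', 'a', 'b', 'd']


Output: [0, 3, 0, 1, 2, 0, 1, 3, 0, 1, 1]


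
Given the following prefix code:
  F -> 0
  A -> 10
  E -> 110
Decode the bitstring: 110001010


Decoding step by step:
Bits 110 -> E
Bits 0 -> F
Bits 0 -> F
Bits 10 -> A
Bits 10 -> A


Decoded message: EFFAA


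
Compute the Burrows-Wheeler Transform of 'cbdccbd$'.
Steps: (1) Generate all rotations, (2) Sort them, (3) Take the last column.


Rotations (sorted):
  0: $cbdccbd -> last char: d
  1: bd$cbdcc -> last char: c
  2: bdccbd$c -> last char: c
  3: cbd$cbdc -> last char: c
  4: cbdccbd$ -> last char: $
  5: ccbd$cbd -> last char: d
  6: d$cbdccb -> last char: b
  7: dccbd$cb -> last char: b


BWT = dccc$dbb


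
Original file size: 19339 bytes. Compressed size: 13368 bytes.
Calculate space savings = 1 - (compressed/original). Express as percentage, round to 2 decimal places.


ratio = compressed/original = 13368/19339 = 0.691246
savings = 1 - ratio = 1 - 0.691246 = 0.308754
as a percentage: 0.308754 * 100 = 30.88%

Space savings = 1 - 13368/19339 = 30.88%


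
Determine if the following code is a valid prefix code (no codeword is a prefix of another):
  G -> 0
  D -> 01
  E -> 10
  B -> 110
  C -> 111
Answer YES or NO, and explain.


Checking each pair (does one codeword prefix another?):
  G='0' vs D='01': prefix -- VIOLATION

NO -- this is NOT a valid prefix code. G (0) is a prefix of D (01).


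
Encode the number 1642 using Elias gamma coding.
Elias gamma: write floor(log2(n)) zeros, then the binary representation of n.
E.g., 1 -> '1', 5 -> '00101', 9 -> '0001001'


num_bits = floor(log2(1642)) + 1 = 11
leading_zeros = num_bits - 1 = 10
binary(1642) = 11001101010

Elias gamma(1642) = '0000000000' + '11001101010' = 000000000011001101010 (21 bits)


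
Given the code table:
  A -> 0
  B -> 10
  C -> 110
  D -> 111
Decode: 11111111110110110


Decoding:
111 -> D
111 -> D
111 -> D
10 -> B
110 -> C
110 -> C


Result: DDDBCC


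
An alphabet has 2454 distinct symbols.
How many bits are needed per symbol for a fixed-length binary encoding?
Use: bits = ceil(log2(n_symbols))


log2(2454) = 11.2609
Bracket: 2^11 = 2048 < 2454 <= 2^12 = 4096
So ceil(log2(2454)) = 12

bits = ceil(log2(2454)) = ceil(11.2609) = 12 bits


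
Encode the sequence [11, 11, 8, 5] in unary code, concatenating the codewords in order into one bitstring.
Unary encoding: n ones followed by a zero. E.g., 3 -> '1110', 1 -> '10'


Encode each number as n ones followed by a terminating 0:
  11 -> 111111111110 (12 bits)
  11 -> 111111111110 (12 bits)
  8 -> 111111110 (9 bits)
  5 -> 111110 (6 bits)
Total length = 12 + 12 + 9 + 6 = 39 bits.

Unary([11, 11, 8, 5]) = 111111111110111111111110111111110111110 (39 bits)


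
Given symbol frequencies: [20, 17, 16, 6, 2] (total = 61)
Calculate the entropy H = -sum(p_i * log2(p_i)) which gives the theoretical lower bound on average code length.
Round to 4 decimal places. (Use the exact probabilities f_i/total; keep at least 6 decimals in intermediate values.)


Per-symbol terms -p_i * log2(p_i) with p_i = f_i/61:
  p = 20/61 = 0.327869: log2(p) = -1.608809, -p*log2(p) = 0.527478
  p = 17/61 = 0.278689: log2(p) = -1.843274, -p*log2(p) = 0.513699
  p = 16/61 = 0.262295: log2(p) = -1.930737, -p*log2(p) = 0.506423
  p = 6/61 = 0.098361: log2(p) = -3.345775, -p*log2(p) = 0.329093
  p = 2/61 = 0.032787: log2(p) = -4.930737, -p*log2(p) = 0.161664
H = 0.527478 + 0.513699 + 0.506423 + 0.329093 + 0.161664 = 2.038357

H = 2.0384 bits/symbol


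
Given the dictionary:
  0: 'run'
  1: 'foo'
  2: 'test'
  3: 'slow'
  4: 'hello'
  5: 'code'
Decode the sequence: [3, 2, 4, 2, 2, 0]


Look up each index in the dictionary:
  3 -> 'slow'
  2 -> 'test'
  4 -> 'hello'
  2 -> 'test'
  2 -> 'test'
  0 -> 'run'

Decoded: "slow test hello test test run"


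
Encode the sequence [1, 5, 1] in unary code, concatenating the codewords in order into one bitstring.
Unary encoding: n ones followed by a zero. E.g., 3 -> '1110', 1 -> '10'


Encode each number as n ones followed by a terminating 0:
  1 -> 10 (2 bits)
  5 -> 111110 (6 bits)
  1 -> 10 (2 bits)
Total length = 2 + 6 + 2 = 10 bits.

Unary([1, 5, 1]) = 1011111010 (10 bits)


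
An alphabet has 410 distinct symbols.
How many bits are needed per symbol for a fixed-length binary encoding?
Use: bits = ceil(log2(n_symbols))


log2(410) = 8.6795
Bracket: 2^8 = 256 < 410 <= 2^9 = 512
So ceil(log2(410)) = 9

bits = ceil(log2(410)) = ceil(8.6795) = 9 bits


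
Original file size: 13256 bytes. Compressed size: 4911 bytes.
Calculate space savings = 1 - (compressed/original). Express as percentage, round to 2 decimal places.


ratio = compressed/original = 4911/13256 = 0.370474
savings = 1 - ratio = 1 - 0.370474 = 0.629526
as a percentage: 0.629526 * 100 = 62.95%

Space savings = 1 - 4911/13256 = 62.95%


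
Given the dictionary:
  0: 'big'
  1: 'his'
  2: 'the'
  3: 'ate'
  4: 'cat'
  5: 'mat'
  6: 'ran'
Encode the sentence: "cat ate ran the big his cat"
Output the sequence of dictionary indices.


Look up each word in the dictionary:
  'cat' -> 4
  'ate' -> 3
  'ran' -> 6
  'the' -> 2
  'big' -> 0
  'his' -> 1
  'cat' -> 4

Encoded: [4, 3, 6, 2, 0, 1, 4]


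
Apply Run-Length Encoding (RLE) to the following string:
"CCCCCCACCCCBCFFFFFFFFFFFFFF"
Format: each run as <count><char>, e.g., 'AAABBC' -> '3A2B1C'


Scanning runs left to right:
  i=0: run of 'C' x 6 -> '6C'
  i=6: run of 'A' x 1 -> '1A'
  i=7: run of 'C' x 4 -> '4C'
  i=11: run of 'B' x 1 -> '1B'
  i=12: run of 'C' x 1 -> '1C'
  i=13: run of 'F' x 14 -> '14F'

RLE = 6C1A4C1B1C14F


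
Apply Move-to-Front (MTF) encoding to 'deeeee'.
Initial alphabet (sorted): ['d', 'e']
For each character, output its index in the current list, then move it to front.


MTF encoding:
'd': index 0 in ['d', 'e'] -> ['d', 'e']
'e': index 1 in ['d', 'e'] -> ['e', 'd']
'e': index 0 in ['e', 'd'] -> ['e', 'd']
'e': index 0 in ['e', 'd'] -> ['e', 'd']
'e': index 0 in ['e', 'd'] -> ['e', 'd']
'e': index 0 in ['e', 'd'] -> ['e', 'd']


Output: [0, 1, 0, 0, 0, 0]


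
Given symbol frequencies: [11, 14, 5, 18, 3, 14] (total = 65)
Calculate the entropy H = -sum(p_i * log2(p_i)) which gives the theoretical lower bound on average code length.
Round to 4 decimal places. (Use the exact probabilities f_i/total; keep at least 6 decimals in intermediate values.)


Per-symbol terms -p_i * log2(p_i) with p_i = f_i/65:
  p = 11/65 = 0.169231: log2(p) = -2.562936, -p*log2(p) = 0.433728
  p = 14/65 = 0.215385: log2(p) = -2.215013, -p*log2(p) = 0.477080
  p = 5/65 = 0.076923: log2(p) = -3.700440, -p*log2(p) = 0.284649
  p = 18/65 = 0.276923: log2(p) = -1.852443, -p*log2(p) = 0.512984
  p = 3/65 = 0.046154: log2(p) = -4.437405, -p*log2(p) = 0.204803
  p = 14/65 = 0.215385: log2(p) = -2.215013, -p*log2(p) = 0.477080
H = 0.433728 + 0.477080 + 0.284649 + 0.512984 + 0.204803 + 0.477080 = 2.390324

H = 2.3903 bits/symbol


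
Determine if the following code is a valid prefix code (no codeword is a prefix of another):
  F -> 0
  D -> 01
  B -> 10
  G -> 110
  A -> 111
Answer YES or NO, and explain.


Checking each pair (does one codeword prefix another?):
  F='0' vs D='01': prefix -- VIOLATION

NO -- this is NOT a valid prefix code. F (0) is a prefix of D (01).


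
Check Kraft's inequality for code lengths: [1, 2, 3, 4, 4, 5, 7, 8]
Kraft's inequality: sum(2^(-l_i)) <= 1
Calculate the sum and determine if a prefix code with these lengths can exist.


Sum = 2^(-1) + 2^(-2) + 2^(-3) + 2^(-4) + 2^(-4) + 2^(-5) + 2^(-7) + 2^(-8)
    = 0.5 + 0.25 + 0.125 + 0.0625 + 0.0625 + 0.03125 + 0.0078125 + 0.00390625
    = 267/256 = 1.04296875
Since 1.04296875 > 1, Kraft's inequality is NOT satisfied.
A prefix code with these lengths CANNOT exist.

Kraft sum = 1.04296875. Not satisfied.


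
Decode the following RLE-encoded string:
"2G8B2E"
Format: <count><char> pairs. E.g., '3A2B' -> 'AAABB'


Expanding each <count><char> pair:
  2G -> 'GG'
  8B -> 'BBBBBBBB'
  2E -> 'EE'

Decoded = GGBBBBBBBBEE


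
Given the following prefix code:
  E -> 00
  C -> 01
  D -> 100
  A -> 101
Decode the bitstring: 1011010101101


Decoding step by step:
Bits 101 -> A
Bits 101 -> A
Bits 01 -> C
Bits 01 -> C
Bits 101 -> A


Decoded message: AACCA


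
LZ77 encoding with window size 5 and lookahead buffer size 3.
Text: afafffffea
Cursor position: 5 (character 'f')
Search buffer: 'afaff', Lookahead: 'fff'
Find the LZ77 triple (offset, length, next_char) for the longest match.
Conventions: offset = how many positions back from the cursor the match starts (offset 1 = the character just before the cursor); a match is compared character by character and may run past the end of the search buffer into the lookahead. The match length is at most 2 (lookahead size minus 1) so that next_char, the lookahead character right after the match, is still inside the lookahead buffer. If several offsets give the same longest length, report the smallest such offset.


Try each offset into the search buffer:
  offset=1 (pos 4, char 'f'): match length 2
  offset=2 (pos 3, char 'f'): match length 2
  offset=3 (pos 2, char 'a'): match length 0
  offset=4 (pos 1, char 'f'): match length 1
  offset=5 (pos 0, char 'a'): match length 0
Longest match has length 2, found at offsets 1, 2; take the smallest, offset 1.
next_char = character at position 5 + 2 = 7 -> 'f'

Best match: offset=1, length=2 (matching 'ff' starting at position 4)
LZ77 triple: (1, 2, 'f')


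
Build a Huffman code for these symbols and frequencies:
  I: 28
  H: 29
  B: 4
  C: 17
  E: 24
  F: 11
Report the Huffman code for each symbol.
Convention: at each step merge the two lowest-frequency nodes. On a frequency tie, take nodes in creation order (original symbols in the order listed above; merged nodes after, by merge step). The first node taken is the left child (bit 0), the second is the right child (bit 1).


Huffman tree construction:
Step 1: Merge B(4) + F(11) = 15
Step 2: Merge (B+F)(15) + C(17) = 32
Step 3: Merge E(24) + I(28) = 52
Step 4: Merge H(29) + ((B+F)+C)(32) = 61
Step 5: Merge (E+I)(52) + (H+((B+F)+C))(61) = 113
Read each symbol's code off the tree from the root (left child = 0, right child = 1).

Codes:
  I: 01 (length 2)
  H: 10 (length 2)
  B: 1100 (length 4)
  C: 111 (length 3)
  E: 00 (length 2)
  F: 1101 (length 4)
Average code length: 273/113 = 2.4159 bits/symbol


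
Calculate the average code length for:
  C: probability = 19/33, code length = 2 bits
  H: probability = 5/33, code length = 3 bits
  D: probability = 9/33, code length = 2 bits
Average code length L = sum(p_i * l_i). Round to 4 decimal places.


Weighted contributions p_i * l_i:
  C: (19/33) * 2 = 38/33
  H: (5/33) * 3 = 15/33
  D: (9/33) * 2 = 18/33
Sum = (38 + 15 + 18)/33 = 71/33

L = 71/33 = 2.1515 bits/symbol


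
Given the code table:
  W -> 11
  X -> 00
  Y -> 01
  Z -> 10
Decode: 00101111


Decoding:
00 -> X
10 -> Z
11 -> W
11 -> W


Result: XZWW


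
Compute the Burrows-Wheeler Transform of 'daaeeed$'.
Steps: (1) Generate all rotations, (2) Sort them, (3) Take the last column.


Rotations (sorted):
  0: $daaeeed -> last char: d
  1: aaeeed$d -> last char: d
  2: aeeed$da -> last char: a
  3: d$daaeee -> last char: e
  4: daaeeed$ -> last char: $
  5: ed$daaee -> last char: e
  6: eed$daae -> last char: e
  7: eeed$daa -> last char: a


BWT = ddae$eea


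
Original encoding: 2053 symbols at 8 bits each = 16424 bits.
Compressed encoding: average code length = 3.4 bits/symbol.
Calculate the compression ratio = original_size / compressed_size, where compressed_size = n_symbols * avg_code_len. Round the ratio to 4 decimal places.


original_size = n_symbols * orig_bits = 2053 * 8 = 16424 bits
compressed_size = n_symbols * avg_code_len = 2053 * 3.4 = 6980.2 bits
ratio = original_size / compressed_size = 16424 / 6980.2 = 2.3529

Compression ratio = 2.3529


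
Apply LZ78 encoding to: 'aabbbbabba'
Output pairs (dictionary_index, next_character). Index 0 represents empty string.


LZ78 encoding steps:
Dictionary: {0: ''}
Step 1: w='' (idx 0), next='a' -> output (0, 'a'), add 'a' as idx 1
Step 2: w='a' (idx 1), next='b' -> output (1, 'b'), add 'ab' as idx 2
Step 3: w='' (idx 0), next='b' -> output (0, 'b'), add 'b' as idx 3
Step 4: w='b' (idx 3), next='b' -> output (3, 'b'), add 'bb' as idx 4
Step 5: w='ab' (idx 2), next='b' -> output (2, 'b'), add 'abb' as idx 5
Step 6: w='a' (idx 1), end of input -> output (1, '')


Encoded: [(0, 'a'), (1, 'b'), (0, 'b'), (3, 'b'), (2, 'b'), (1, '')]


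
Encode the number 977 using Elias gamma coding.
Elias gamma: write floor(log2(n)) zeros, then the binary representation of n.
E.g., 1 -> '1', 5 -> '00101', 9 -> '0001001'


num_bits = floor(log2(977)) + 1 = 10
leading_zeros = num_bits - 1 = 9
binary(977) = 1111010001

Elias gamma(977) = '000000000' + '1111010001' = 0000000001111010001 (19 bits)


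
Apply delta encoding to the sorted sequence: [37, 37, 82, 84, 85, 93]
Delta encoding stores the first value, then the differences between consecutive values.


First value: 37
Deltas:
  37 - 37 = 0
  82 - 37 = 45
  84 - 82 = 2
  85 - 84 = 1
  93 - 85 = 8


Delta encoded: [37, 0, 45, 2, 1, 8]


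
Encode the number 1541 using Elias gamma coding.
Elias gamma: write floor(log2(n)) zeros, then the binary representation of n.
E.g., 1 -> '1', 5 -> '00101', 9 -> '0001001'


num_bits = floor(log2(1541)) + 1 = 11
leading_zeros = num_bits - 1 = 10
binary(1541) = 11000000101

Elias gamma(1541) = '0000000000' + '11000000101' = 000000000011000000101 (21 bits)


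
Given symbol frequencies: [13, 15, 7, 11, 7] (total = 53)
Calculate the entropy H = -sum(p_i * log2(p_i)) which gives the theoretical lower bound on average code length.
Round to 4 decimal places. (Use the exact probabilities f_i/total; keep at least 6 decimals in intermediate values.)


Per-symbol terms -p_i * log2(p_i) with p_i = f_i/53:
  p = 13/53 = 0.245283: log2(p) = -2.027481, -p*log2(p) = 0.497307
  p = 15/53 = 0.283019: log2(p) = -1.821030, -p*log2(p) = 0.515386
  p = 7/53 = 0.132075: log2(p) = -2.920566, -p*log2(p) = 0.385735
  p = 11/53 = 0.207547: log2(p) = -2.268489, -p*log2(p) = 0.470818
  p = 7/53 = 0.132075: log2(p) = -2.920566, -p*log2(p) = 0.385735
H = 0.497307 + 0.515386 + 0.385735 + 0.470818 + 0.385735 = 2.254981

H = 2.255 bits/symbol


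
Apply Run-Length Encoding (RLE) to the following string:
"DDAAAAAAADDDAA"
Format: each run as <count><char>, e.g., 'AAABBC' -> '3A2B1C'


Scanning runs left to right:
  i=0: run of 'D' x 2 -> '2D'
  i=2: run of 'A' x 7 -> '7A'
  i=9: run of 'D' x 3 -> '3D'
  i=12: run of 'A' x 2 -> '2A'

RLE = 2D7A3D2A


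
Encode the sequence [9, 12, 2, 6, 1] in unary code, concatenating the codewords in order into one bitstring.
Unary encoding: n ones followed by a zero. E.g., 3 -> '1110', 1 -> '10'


Encode each number as n ones followed by a terminating 0:
  9 -> 1111111110 (10 bits)
  12 -> 1111111111110 (13 bits)
  2 -> 110 (3 bits)
  6 -> 1111110 (7 bits)
  1 -> 10 (2 bits)
Total length = 10 + 13 + 3 + 7 + 2 = 35 bits.

Unary([9, 12, 2, 6, 1]) = 11111111101111111111110110111111010 (35 bits)


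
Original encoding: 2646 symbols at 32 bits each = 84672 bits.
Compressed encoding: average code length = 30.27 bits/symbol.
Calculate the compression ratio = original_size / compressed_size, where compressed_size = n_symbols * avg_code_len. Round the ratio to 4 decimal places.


original_size = n_symbols * orig_bits = 2646 * 32 = 84672 bits
compressed_size = n_symbols * avg_code_len = 2646 * 30.27 = 80094.42 bits
ratio = original_size / compressed_size = 84672 / 80094.42 = 1.0572

Compression ratio = 1.0572


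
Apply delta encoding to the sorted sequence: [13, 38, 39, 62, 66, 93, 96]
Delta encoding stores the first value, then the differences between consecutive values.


First value: 13
Deltas:
  38 - 13 = 25
  39 - 38 = 1
  62 - 39 = 23
  66 - 62 = 4
  93 - 66 = 27
  96 - 93 = 3


Delta encoded: [13, 25, 1, 23, 4, 27, 3]


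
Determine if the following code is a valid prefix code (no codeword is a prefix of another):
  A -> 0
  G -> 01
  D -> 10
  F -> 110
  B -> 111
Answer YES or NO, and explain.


Checking each pair (does one codeword prefix another?):
  A='0' vs G='01': prefix -- VIOLATION

NO -- this is NOT a valid prefix code. A (0) is a prefix of G (01).


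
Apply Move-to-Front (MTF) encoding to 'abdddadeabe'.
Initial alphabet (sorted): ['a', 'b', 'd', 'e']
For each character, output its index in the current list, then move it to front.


MTF encoding:
'a': index 0 in ['a', 'b', 'd', 'e'] -> ['a', 'b', 'd', 'e']
'b': index 1 in ['a', 'b', 'd', 'e'] -> ['b', 'a', 'd', 'e']
'd': index 2 in ['b', 'a', 'd', 'e'] -> ['d', 'b', 'a', 'e']
'd': index 0 in ['d', 'b', 'a', 'e'] -> ['d', 'b', 'a', 'e']
'd': index 0 in ['d', 'b', 'a', 'e'] -> ['d', 'b', 'a', 'e']
'a': index 2 in ['d', 'b', 'a', 'e'] -> ['a', 'd', 'b', 'e']
'd': index 1 in ['a', 'd', 'b', 'e'] -> ['d', 'a', 'b', 'e']
'e': index 3 in ['d', 'a', 'b', 'e'] -> ['e', 'd', 'a', 'b']
'a': index 2 in ['e', 'd', 'a', 'b'] -> ['a', 'e', 'd', 'b']
'b': index 3 in ['a', 'e', 'd', 'b'] -> ['b', 'a', 'e', 'd']
'e': index 2 in ['b', 'a', 'e', 'd'] -> ['e', 'b', 'a', 'd']


Output: [0, 1, 2, 0, 0, 2, 1, 3, 2, 3, 2]


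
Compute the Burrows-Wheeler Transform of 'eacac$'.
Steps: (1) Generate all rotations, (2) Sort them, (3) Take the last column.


Rotations (sorted):
  0: $eacac -> last char: c
  1: ac$eac -> last char: c
  2: acac$e -> last char: e
  3: c$eaca -> last char: a
  4: cac$ea -> last char: a
  5: eacac$ -> last char: $


BWT = cceaa$


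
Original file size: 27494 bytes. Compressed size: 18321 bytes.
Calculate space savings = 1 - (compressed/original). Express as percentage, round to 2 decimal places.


ratio = compressed/original = 18321/27494 = 0.666364
savings = 1 - ratio = 1 - 0.666364 = 0.333636
as a percentage: 0.333636 * 100 = 33.36%

Space savings = 1 - 18321/27494 = 33.36%


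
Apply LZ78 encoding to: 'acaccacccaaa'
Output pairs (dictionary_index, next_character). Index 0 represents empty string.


LZ78 encoding steps:
Dictionary: {0: ''}
Step 1: w='' (idx 0), next='a' -> output (0, 'a'), add 'a' as idx 1
Step 2: w='' (idx 0), next='c' -> output (0, 'c'), add 'c' as idx 2
Step 3: w='a' (idx 1), next='c' -> output (1, 'c'), add 'ac' as idx 3
Step 4: w='c' (idx 2), next='a' -> output (2, 'a'), add 'ca' as idx 4
Step 5: w='c' (idx 2), next='c' -> output (2, 'c'), add 'cc' as idx 5
Step 6: w='ca' (idx 4), next='a' -> output (4, 'a'), add 'caa' as idx 6
Step 7: w='a' (idx 1), end of input -> output (1, '')


Encoded: [(0, 'a'), (0, 'c'), (1, 'c'), (2, 'a'), (2, 'c'), (4, 'a'), (1, '')]


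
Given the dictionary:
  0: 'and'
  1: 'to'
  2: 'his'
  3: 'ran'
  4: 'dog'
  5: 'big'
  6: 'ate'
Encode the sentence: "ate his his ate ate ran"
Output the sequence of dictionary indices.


Look up each word in the dictionary:
  'ate' -> 6
  'his' -> 2
  'his' -> 2
  'ate' -> 6
  'ate' -> 6
  'ran' -> 3

Encoded: [6, 2, 2, 6, 6, 3]


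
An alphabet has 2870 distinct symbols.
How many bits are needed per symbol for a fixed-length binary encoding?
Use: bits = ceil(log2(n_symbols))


log2(2870) = 11.4868
Bracket: 2^11 = 2048 < 2870 <= 2^12 = 4096
So ceil(log2(2870)) = 12

bits = ceil(log2(2870)) = ceil(11.4868) = 12 bits


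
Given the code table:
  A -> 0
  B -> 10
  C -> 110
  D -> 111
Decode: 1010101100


Decoding:
10 -> B
10 -> B
10 -> B
110 -> C
0 -> A


Result: BBBCA


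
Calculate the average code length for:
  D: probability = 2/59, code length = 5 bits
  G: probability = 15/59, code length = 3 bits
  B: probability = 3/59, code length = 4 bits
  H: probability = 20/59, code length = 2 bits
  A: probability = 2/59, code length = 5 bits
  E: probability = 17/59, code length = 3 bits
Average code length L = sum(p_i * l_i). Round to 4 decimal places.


Weighted contributions p_i * l_i:
  D: (2/59) * 5 = 10/59
  G: (15/59) * 3 = 45/59
  B: (3/59) * 4 = 12/59
  H: (20/59) * 2 = 40/59
  A: (2/59) * 5 = 10/59
  E: (17/59) * 3 = 51/59
Sum = (10 + 45 + 12 + 40 + 10 + 51)/59 = 168/59

L = 168/59 = 2.8475 bits/symbol


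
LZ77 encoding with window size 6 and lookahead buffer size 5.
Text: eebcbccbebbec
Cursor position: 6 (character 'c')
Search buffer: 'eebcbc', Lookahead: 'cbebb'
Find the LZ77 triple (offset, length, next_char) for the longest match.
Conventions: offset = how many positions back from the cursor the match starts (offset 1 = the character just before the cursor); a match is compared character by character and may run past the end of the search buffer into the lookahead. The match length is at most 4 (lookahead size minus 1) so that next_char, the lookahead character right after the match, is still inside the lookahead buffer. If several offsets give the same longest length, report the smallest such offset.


Try each offset into the search buffer:
  offset=1 (pos 5, char 'c'): match length 1
  offset=2 (pos 4, char 'b'): match length 0
  offset=3 (pos 3, char 'c'): match length 2
  offset=4 (pos 2, char 'b'): match length 0
  offset=5 (pos 1, char 'e'): match length 0
  offset=6 (pos 0, char 'e'): match length 0
Longest match has length 2 at offset 3.
next_char = character at position 6 + 2 = 8 -> 'e'

Best match: offset=3, length=2 (matching 'cb' starting at position 3)
LZ77 triple: (3, 2, 'e')


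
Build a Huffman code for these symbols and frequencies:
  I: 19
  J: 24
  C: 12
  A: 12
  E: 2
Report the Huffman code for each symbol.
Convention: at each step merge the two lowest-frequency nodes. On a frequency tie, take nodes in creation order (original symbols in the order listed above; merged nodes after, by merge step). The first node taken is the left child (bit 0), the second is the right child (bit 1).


Huffman tree construction:
Step 1: Merge E(2) + C(12) = 14
Step 2: Merge A(12) + (E+C)(14) = 26
Step 3: Merge I(19) + J(24) = 43
Step 4: Merge (A+(E+C))(26) + (I+J)(43) = 69
Read each symbol's code off the tree from the root (left child = 0, right child = 1).

Codes:
  I: 10 (length 2)
  J: 11 (length 2)
  C: 011 (length 3)
  A: 00 (length 2)
  E: 010 (length 3)
Average code length: 152/69 = 2.2029 bits/symbol


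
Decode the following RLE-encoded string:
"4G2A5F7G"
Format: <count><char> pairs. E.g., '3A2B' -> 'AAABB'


Expanding each <count><char> pair:
  4G -> 'GGGG'
  2A -> 'AA'
  5F -> 'FFFFF'
  7G -> 'GGGGGGG'

Decoded = GGGGAAFFFFFGGGGGGG


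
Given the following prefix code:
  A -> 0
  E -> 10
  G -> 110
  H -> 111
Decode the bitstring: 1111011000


Decoding step by step:
Bits 111 -> H
Bits 10 -> E
Bits 110 -> G
Bits 0 -> A
Bits 0 -> A


Decoded message: HEGAA


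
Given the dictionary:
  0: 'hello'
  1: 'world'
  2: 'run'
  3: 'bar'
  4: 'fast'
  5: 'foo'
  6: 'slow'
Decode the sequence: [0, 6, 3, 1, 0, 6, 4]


Look up each index in the dictionary:
  0 -> 'hello'
  6 -> 'slow'
  3 -> 'bar'
  1 -> 'world'
  0 -> 'hello'
  6 -> 'slow'
  4 -> 'fast'

Decoded: "hello slow bar world hello slow fast"


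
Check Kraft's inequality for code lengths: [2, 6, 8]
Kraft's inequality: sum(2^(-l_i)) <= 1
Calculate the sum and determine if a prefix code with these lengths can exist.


Sum = 2^(-2) + 2^(-6) + 2^(-8)
    = 0.25 + 0.015625 + 0.00390625
    = 69/256 = 0.26953125
Since 0.26953125 <= 1, Kraft's inequality IS satisfied.
A prefix code with these lengths CAN exist.

Kraft sum = 0.26953125. Satisfied.


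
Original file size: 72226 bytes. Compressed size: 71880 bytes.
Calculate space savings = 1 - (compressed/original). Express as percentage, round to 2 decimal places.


ratio = compressed/original = 71880/72226 = 0.995209
savings = 1 - ratio = 1 - 0.995209 = 0.004791
as a percentage: 0.004791 * 100 = 0.48%

Space savings = 1 - 71880/72226 = 0.48%


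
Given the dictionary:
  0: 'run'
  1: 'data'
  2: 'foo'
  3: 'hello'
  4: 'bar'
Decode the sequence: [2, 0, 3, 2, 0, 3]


Look up each index in the dictionary:
  2 -> 'foo'
  0 -> 'run'
  3 -> 'hello'
  2 -> 'foo'
  0 -> 'run'
  3 -> 'hello'

Decoded: "foo run hello foo run hello"


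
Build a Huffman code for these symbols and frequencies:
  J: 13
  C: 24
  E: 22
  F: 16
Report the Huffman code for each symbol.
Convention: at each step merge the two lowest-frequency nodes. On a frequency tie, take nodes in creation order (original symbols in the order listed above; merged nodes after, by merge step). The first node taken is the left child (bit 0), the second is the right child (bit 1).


Huffman tree construction:
Step 1: Merge J(13) + F(16) = 29
Step 2: Merge E(22) + C(24) = 46
Step 3: Merge (J+F)(29) + (E+C)(46) = 75
Read each symbol's code off the tree from the root (left child = 0, right child = 1).

Codes:
  J: 00 (length 2)
  C: 11 (length 2)
  E: 10 (length 2)
  F: 01 (length 2)
Average code length: 150/75 = 2.0000 bits/symbol


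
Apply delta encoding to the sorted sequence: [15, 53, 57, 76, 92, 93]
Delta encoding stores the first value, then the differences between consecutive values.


First value: 15
Deltas:
  53 - 15 = 38
  57 - 53 = 4
  76 - 57 = 19
  92 - 76 = 16
  93 - 92 = 1


Delta encoded: [15, 38, 4, 19, 16, 1]


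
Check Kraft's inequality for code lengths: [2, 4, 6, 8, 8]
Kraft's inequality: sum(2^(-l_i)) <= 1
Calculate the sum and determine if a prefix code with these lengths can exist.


Sum = 2^(-2) + 2^(-4) + 2^(-6) + 2^(-8) + 2^(-8)
    = 0.25 + 0.0625 + 0.015625 + 0.00390625 + 0.00390625
    = 86/256 = 0.3359375
Since 0.3359375 <= 1, Kraft's inequality IS satisfied.
A prefix code with these lengths CAN exist.

Kraft sum = 0.3359375. Satisfied.


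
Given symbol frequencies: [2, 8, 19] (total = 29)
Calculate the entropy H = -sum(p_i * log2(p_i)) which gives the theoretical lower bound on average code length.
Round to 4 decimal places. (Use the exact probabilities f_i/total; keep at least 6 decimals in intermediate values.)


Per-symbol terms -p_i * log2(p_i) with p_i = f_i/29:
  p = 2/29 = 0.068966: log2(p) = -3.857981, -p*log2(p) = 0.266068
  p = 8/29 = 0.275862: log2(p) = -1.857981, -p*log2(p) = 0.512546
  p = 19/29 = 0.655172: log2(p) = -0.610053, -p*log2(p) = 0.399690
H = 0.266068 + 0.512546 + 0.399690 = 1.178304

H = 1.1783 bits/symbol


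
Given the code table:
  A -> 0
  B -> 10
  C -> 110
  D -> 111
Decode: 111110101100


Decoding:
111 -> D
110 -> C
10 -> B
110 -> C
0 -> A


Result: DCBCA


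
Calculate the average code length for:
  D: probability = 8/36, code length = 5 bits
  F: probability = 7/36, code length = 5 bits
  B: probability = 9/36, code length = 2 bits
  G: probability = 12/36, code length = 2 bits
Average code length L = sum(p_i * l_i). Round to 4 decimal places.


Weighted contributions p_i * l_i:
  D: (8/36) * 5 = 40/36
  F: (7/36) * 5 = 35/36
  B: (9/36) * 2 = 18/36
  G: (12/36) * 2 = 24/36
Sum = (40 + 35 + 18 + 24)/36 = 117/36

L = 117/36 = 3.2500 bits/symbol
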